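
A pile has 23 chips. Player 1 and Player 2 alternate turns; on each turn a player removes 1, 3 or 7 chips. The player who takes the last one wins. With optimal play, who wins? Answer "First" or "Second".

Positions where the player to move wins (W) vs loses (L):
i:   0  1  2  3  4  5  6  7  8  9 10 11 12 13 14 15 16 17 18 19 20 21 22 23
     L  W  L  W  L  W  L  W  L  W  L  W  L  W  L  W  L  W  L  W  L  W  L  W
Position 23 is W, so the first player wins.

First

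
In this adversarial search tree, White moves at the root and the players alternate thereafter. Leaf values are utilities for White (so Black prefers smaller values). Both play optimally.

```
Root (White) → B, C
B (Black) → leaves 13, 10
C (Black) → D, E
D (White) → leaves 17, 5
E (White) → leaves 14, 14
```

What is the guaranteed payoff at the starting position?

B (Black): min(13, 10) = 10
D (White): max(17, 5) = 17
E (White): max(14, 14) = 14
C (Black): min(17, 14) = 14
Root (White): max(10, 14) = 14

14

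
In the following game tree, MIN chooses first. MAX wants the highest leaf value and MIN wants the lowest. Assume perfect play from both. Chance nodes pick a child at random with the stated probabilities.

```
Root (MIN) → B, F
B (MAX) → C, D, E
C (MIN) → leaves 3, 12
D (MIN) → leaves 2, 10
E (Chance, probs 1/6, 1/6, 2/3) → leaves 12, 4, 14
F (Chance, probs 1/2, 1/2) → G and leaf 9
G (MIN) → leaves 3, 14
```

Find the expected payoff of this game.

C (MIN): min(3, 12) = 3
D (MIN): min(2, 10) = 2
E (Chance): 1/6·12 + 1/6·4 + 2/3·14 = 12
B (MAX): max(3, 2, 12) = 12
G (MIN): min(3, 14) = 3
F (Chance): 1/2·3 + 1/2·9 = 6
Root (MIN): min(12, 6) = 6

6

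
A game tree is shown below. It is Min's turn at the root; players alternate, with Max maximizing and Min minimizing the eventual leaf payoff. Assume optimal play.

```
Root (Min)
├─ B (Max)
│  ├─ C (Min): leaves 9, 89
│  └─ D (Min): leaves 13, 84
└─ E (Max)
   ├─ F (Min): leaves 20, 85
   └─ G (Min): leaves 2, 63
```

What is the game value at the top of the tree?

C (Min): min(9, 89) = 9
D (Min): min(13, 84) = 13
B (Max): max(9, 13) = 13
F (Min): min(20, 85) = 20
G (Min): min(2, 63) = 2
E (Max): max(20, 2) = 20
Root (Min): min(13, 20) = 13

13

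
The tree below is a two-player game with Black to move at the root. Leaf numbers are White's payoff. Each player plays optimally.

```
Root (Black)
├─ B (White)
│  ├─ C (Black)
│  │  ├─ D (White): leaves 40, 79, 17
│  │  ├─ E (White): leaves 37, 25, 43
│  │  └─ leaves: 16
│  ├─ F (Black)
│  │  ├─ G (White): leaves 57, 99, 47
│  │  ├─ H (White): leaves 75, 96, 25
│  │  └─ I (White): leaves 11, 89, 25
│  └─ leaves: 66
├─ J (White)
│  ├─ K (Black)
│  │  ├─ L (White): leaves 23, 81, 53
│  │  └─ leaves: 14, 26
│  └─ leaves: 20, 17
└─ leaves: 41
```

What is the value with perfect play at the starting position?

D (White): max(40, 79, 17) = 79
E (White): max(37, 25, 43) = 43
C (Black): min(79, 43, 16) = 16
G (White): max(57, 99, 47) = 99
H (White): max(75, 96, 25) = 96
I (White): max(11, 89, 25) = 89
F (Black): min(99, 96, 89) = 89
B (White): max(16, 89, 66) = 89
L (White): max(23, 81, 53) = 81
K (Black): min(81, 14, 26) = 14
J (White): max(14, 20, 17) = 20
Root (Black): min(89, 20, 41) = 20

20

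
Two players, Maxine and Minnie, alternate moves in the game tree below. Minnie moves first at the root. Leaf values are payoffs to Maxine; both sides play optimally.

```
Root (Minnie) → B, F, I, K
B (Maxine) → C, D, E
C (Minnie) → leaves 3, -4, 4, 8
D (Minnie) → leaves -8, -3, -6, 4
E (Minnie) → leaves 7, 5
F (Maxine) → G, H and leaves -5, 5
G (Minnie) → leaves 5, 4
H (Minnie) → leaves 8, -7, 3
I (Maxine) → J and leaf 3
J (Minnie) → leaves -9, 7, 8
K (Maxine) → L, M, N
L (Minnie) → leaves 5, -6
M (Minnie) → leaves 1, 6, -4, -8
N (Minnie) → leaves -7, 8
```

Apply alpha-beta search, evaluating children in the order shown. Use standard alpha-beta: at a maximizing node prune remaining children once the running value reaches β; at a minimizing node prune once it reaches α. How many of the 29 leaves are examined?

24

C [α=-∞,β=+∞]: v=-4
D [α=-4,β=+∞]: v=-8 after child 1 ≤ α → α-cutoff, skip 3
E [α=-4,β=+∞]: v=5
B [α=-∞,β=+∞]: v=5
G [α=-∞,β=5]: v=4
H [α=4,β=5]: v=-7 after child 2 ≤ α → α-cutoff, skip 1
F [α=-∞,β=5]: v=5
J [α=-∞,β=5]: v=-9
I [α=-∞,β=5]: v=3
L [α=-∞,β=3]: v=-6
M [α=-6,β=3]: v=-8
N [α=-6,β=3]: v=-7 after child 1 ≤ α → α-cutoff, skip 1
K [α=-∞,β=3]: v=-6
Root [α=-∞,β=+∞]: v=-6
Leaves evaluated: 24 of 29.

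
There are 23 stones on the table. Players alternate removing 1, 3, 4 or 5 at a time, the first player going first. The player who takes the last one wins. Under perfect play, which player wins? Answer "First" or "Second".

Positions where the player to move wins (W) vs loses (L):
i:   0  1  2  3  4  5  6  7  8  9 10 11 12 13 14 15 16 17 18 19 20 21 22 23
     L  W  L  W  W  W  W  W  L  W  L  W  W  W  W  W  L  W  L  W  W  W  W  W
Position 23 is W, so the first player wins.

First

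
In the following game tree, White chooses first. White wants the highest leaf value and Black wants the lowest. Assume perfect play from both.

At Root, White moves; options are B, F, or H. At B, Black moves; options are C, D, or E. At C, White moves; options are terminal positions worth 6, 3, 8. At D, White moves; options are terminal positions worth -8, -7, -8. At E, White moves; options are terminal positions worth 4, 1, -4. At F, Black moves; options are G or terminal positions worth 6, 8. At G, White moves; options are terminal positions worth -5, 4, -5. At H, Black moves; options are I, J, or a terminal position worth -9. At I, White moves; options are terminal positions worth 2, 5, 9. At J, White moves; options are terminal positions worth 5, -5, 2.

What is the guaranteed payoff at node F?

G: max(-5, 4, -5) = 4
F: min(4, 6, 8) = 4

4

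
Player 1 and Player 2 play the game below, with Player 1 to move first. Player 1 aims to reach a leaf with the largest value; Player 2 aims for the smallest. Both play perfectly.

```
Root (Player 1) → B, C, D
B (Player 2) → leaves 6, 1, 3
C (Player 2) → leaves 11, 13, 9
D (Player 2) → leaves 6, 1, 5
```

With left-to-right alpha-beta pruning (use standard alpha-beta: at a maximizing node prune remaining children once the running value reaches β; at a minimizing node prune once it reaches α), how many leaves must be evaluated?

B [α=-∞,β=+∞]: v=1
C [α=1,β=+∞]: v=9
D [α=9,β=+∞]: v=6 after child 1 ≤ α → α-cutoff, skip 2
Root [α=-∞,β=+∞]: v=9
Leaves evaluated: 7 of 9.

7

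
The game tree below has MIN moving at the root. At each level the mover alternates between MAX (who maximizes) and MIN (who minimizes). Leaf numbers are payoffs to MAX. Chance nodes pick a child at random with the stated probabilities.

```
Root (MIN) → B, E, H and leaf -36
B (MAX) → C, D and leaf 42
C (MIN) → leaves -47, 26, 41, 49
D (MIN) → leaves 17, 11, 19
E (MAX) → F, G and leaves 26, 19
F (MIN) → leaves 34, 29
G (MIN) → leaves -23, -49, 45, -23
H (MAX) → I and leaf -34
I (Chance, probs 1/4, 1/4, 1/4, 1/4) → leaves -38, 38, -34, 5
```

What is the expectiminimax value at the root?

-36

C (MIN): min(-47, 26, 41, 49) = -47
D (MIN): min(17, 11, 19) = 11
B (MAX): max(-47, 11, 42) = 42
F (MIN): min(34, 29) = 29
G (MIN): min(-23, -49, 45, -23) = -49
E (MAX): max(29, -49, 26, 19) = 29
I (Chance): 1/4·-38 + 1/4·38 + 1/4·-34 + 1/4·5 = -7.25
H (MAX): max(-7.25, -34) = -7.25
Root (MIN): min(42, 29, -7.25, -36) = -36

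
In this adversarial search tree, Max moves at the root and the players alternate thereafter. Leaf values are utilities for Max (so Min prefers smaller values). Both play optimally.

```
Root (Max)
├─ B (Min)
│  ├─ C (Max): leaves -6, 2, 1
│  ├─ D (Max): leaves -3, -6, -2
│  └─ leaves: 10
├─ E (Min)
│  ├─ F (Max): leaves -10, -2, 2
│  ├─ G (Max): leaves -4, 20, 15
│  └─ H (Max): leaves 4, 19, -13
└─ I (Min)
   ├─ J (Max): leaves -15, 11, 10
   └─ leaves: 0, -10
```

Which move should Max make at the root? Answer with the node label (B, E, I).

C (Max): max(-6, 2, 1) = 2
D (Max): max(-3, -6, -2) = -2
B (Min): min(2, -2, 10) = -2
F (Max): max(-10, -2, 2) = 2
G (Max): max(-4, 20, 15) = 20
H (Max): max(4, 19, -13) = 19
E (Min): min(2, 20, 19) = 2
J (Max): max(-15, 11, 10) = 11
I (Min): min(11, 0, -10) = -10
Root (Max): max(-2, 2, -10) = 2
Max picks the child with the highest value: E (value 2).

E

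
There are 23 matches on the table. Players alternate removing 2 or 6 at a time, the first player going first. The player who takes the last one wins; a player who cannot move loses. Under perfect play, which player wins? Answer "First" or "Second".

Mark each pile size as W (mover wins) or L (mover loses):
i:   0  1  2  3  4  5  6  7  8  9 10 11 12 13 14 15 16 17 18 19 20 21 22 23
     L  L  W  W  L  L  W  W  L  L  W  W  L  L  W  W  L  L  W  W  L  L  W  W
Position 23 is W, so the first player wins.

First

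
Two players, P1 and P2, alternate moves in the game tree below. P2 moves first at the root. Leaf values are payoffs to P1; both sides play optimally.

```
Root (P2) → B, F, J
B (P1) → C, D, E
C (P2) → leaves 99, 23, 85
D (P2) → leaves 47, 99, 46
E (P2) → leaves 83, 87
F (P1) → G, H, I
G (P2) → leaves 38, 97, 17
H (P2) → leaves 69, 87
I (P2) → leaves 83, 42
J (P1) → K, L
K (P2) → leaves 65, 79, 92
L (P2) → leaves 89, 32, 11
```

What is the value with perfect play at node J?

65

K: min(65, 79, 92) = 65
L: min(89, 32, 11) = 11
J: max(65, 11) = 65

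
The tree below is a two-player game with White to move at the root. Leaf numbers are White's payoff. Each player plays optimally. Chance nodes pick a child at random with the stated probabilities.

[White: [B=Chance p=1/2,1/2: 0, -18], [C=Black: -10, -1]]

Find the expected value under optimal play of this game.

-9

B (Chance): 1/2·0 + 1/2·-18 = -9
C (Black): min(-10, -1) = -10
Root (White): max(-9, -10) = -9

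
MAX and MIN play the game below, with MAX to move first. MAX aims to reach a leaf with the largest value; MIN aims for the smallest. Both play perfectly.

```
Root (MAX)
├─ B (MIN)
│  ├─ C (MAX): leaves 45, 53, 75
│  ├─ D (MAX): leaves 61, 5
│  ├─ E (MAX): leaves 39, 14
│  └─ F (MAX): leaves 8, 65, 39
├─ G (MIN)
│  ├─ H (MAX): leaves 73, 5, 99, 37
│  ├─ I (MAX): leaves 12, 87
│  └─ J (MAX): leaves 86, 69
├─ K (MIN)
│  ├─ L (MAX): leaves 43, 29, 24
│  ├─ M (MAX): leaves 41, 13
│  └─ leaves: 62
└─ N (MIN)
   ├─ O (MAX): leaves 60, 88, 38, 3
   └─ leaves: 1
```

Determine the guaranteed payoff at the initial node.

86

C (MAX): max(45, 53, 75) = 75
D (MAX): max(61, 5) = 61
E (MAX): max(39, 14) = 39
F (MAX): max(8, 65, 39) = 65
B (MIN): min(75, 61, 39, 65) = 39
H (MAX): max(73, 5, 99, 37) = 99
I (MAX): max(12, 87) = 87
J (MAX): max(86, 69) = 86
G (MIN): min(99, 87, 86) = 86
L (MAX): max(43, 29, 24) = 43
M (MAX): max(41, 13) = 41
K (MIN): min(43, 41, 62) = 41
O (MAX): max(60, 88, 38, 3) = 88
N (MIN): min(88, 1) = 1
Root (MAX): max(39, 86, 41, 1) = 86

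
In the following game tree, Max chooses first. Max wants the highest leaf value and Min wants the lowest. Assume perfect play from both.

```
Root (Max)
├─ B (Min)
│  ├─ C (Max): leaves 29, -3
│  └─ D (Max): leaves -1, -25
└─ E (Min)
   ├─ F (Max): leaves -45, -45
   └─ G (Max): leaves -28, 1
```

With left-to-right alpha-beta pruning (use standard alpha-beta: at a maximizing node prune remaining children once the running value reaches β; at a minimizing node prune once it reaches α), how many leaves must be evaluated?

C [α=-∞,β=+∞]: v=29
D [α=-∞,β=29]: v=-1
B [α=-∞,β=+∞]: v=-1
F [α=-1,β=+∞]: v=-45
E [α=-1,β=+∞]: v=-45 after child 1 ≤ α → α-cutoff, skip 1
Root [α=-∞,β=+∞]: v=-1
Leaves evaluated: 6 of 8.

6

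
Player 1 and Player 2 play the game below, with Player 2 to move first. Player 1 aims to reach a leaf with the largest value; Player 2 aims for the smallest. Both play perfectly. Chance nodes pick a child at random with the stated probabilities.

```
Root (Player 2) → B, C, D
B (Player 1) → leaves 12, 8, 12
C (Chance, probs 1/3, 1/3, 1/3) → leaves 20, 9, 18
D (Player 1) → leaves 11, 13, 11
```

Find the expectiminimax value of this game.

12

B (Player 1): max(12, 8, 12) = 12
C (Chance): 1/3·20 + 1/3·9 + 1/3·18 = 15.67
D (Player 1): max(11, 13, 11) = 13
Root (Player 2): min(12, 15.67, 13) = 12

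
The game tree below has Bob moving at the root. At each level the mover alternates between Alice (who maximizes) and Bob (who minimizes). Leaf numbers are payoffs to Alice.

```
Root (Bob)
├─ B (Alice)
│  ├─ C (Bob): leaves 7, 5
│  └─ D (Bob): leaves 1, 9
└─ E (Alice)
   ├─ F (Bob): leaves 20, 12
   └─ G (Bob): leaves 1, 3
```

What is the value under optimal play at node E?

12

F: min(20, 12) = 12
G: min(1, 3) = 1
E: max(12, 1) = 12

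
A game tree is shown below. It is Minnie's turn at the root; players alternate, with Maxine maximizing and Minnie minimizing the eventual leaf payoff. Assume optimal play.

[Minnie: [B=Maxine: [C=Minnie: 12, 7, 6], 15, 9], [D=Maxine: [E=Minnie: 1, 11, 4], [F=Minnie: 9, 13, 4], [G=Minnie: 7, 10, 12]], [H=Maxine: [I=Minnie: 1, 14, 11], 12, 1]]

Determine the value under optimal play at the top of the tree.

7

C (Minnie): min(12, 7, 6) = 6
B (Maxine): max(6, 15, 9) = 15
E (Minnie): min(1, 11, 4) = 1
F (Minnie): min(9, 13, 4) = 4
G (Minnie): min(7, 10, 12) = 7
D (Maxine): max(1, 4, 7) = 7
I (Minnie): min(1, 14, 11) = 1
H (Maxine): max(1, 12, 1) = 12
Root (Minnie): min(15, 7, 12) = 7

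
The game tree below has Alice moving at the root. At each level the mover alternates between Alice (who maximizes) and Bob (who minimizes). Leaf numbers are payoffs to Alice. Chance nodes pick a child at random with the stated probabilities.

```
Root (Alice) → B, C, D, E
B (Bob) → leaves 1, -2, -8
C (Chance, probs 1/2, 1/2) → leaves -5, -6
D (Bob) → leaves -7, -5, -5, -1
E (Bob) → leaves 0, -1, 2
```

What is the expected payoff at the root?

B (Bob): min(1, -2, -8) = -8
C (Chance): 1/2·-5 + 1/2·-6 = -5.5
D (Bob): min(-7, -5, -5, -1) = -7
E (Bob): min(0, -1, 2) = -1
Root (Alice): max(-8, -5.5, -7, -1) = -1

-1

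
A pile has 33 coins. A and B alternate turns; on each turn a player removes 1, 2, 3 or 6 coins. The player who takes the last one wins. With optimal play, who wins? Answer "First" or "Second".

Mark each pile size as W (mover wins) or L (mover loses):
i:   0  1  2  3  4  5  6  7  8  9 10 11 12 13 14 15 16 17 18 19 20 21 22 23 24 25 26 27 28 29 30 31 32 33
     L  W  W  W  L  W  W  W  L  W  W  W  L  W  W  W  L  W  W  W  L  W  W  W  L  W  W  W  L  W  W  W  L  W
Position 33 is W, so the first player wins.

First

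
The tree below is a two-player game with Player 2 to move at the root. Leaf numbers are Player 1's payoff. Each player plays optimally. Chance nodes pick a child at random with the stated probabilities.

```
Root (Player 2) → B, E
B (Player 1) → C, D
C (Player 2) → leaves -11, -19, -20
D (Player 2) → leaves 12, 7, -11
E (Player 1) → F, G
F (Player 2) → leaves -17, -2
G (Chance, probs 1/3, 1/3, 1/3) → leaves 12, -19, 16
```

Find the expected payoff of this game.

C (Player 2): min(-11, -19, -20) = -20
D (Player 2): min(12, 7, -11) = -11
B (Player 1): max(-20, -11) = -11
F (Player 2): min(-17, -2) = -17
G (Chance): 1/3·12 + 1/3·-19 + 1/3·16 = 3
E (Player 1): max(-17, 3) = 3
Root (Player 2): min(-11, 3) = -11

-11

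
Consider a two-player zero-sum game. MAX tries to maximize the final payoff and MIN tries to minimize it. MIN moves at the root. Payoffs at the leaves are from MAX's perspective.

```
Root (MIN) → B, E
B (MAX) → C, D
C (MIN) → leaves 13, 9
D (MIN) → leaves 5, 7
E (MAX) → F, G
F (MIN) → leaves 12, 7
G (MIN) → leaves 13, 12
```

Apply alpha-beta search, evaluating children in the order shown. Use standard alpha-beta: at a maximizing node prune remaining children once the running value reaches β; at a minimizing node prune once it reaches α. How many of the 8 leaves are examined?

C [α=-∞,β=+∞]: v=9
D [α=9,β=+∞]: v=5 after child 1 ≤ α → α-cutoff, skip 1
B [α=-∞,β=+∞]: v=9
F [α=-∞,β=9]: v=7
G [α=7,β=9]: v=12
E [α=-∞,β=9]: v=12
Root [α=-∞,β=+∞]: v=9
Leaves evaluated: 7 of 8.

7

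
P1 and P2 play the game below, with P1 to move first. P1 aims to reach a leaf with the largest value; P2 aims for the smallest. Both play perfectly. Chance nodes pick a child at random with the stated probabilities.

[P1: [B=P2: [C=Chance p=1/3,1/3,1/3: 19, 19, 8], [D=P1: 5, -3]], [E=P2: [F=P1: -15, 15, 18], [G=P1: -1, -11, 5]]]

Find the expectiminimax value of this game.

5

C (Chance): 1/3·19 + 1/3·19 + 1/3·8 = 15.33
D (P1): max(5, -3) = 5
B (P2): min(15.33, 5) = 5
F (P1): max(-15, 15, 18) = 18
G (P1): max(-1, -11, 5) = 5
E (P2): min(18, 5) = 5
Root (P1): max(5, 5) = 5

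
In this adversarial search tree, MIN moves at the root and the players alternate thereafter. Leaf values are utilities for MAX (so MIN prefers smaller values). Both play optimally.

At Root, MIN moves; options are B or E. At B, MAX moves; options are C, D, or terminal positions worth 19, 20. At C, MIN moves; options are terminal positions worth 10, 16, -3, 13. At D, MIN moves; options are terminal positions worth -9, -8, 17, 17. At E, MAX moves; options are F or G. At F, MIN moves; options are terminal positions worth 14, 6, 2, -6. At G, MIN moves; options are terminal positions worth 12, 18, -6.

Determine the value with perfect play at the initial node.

C (MIN): min(10, 16, -3, 13) = -3
D (MIN): min(-9, -8, 17, 17) = -9
B (MAX): max(-3, -9, 19, 20) = 20
F (MIN): min(14, 6, 2, -6) = -6
G (MIN): min(12, 18, -6) = -6
E (MAX): max(-6, -6) = -6
Root (MIN): min(20, -6) = -6

-6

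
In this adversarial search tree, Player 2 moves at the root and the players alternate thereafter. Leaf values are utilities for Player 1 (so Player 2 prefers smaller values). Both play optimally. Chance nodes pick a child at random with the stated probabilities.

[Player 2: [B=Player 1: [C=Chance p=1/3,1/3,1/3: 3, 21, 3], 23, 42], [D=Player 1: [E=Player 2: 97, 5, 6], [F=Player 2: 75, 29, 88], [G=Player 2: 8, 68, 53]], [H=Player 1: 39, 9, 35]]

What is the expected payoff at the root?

C (Chance): 1/3·3 + 1/3·21 + 1/3·3 = 9
B (Player 1): max(9, 23, 42) = 42
E (Player 2): min(97, 5, 6) = 5
F (Player 2): min(75, 29, 88) = 29
G (Player 2): min(8, 68, 53) = 8
D (Player 1): max(5, 29, 8) = 29
H (Player 1): max(39, 9, 35) = 39
Root (Player 2): min(42, 29, 39) = 29

29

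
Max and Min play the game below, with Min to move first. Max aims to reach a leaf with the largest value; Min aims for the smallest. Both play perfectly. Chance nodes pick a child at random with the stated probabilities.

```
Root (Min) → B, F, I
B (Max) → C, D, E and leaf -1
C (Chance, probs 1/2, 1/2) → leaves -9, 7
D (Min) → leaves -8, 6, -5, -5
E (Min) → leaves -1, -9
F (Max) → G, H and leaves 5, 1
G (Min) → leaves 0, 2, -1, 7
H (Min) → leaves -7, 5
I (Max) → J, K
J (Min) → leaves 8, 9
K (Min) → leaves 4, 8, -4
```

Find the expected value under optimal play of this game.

-1

C (Chance): 1/2·-9 + 1/2·7 = -1
D (Min): min(-8, 6, -5, -5) = -8
E (Min): min(-1, -9) = -9
B (Max): max(-1, -8, -9, -1) = -1
G (Min): min(0, 2, -1, 7) = -1
H (Min): min(-7, 5) = -7
F (Max): max(-1, -7, 5, 1) = 5
J (Min): min(8, 9) = 8
K (Min): min(4, 8, -4) = -4
I (Max): max(8, -4) = 8
Root (Min): min(-1, 5, 8) = -1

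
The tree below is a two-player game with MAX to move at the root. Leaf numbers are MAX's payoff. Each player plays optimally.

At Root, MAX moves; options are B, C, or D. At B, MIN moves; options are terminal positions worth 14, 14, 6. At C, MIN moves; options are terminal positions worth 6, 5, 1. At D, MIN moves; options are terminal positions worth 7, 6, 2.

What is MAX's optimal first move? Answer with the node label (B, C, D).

B

B (MIN): min(14, 14, 6) = 6
C (MIN): min(6, 5, 1) = 1
D (MIN): min(7, 6, 2) = 2
Root (MAX): max(6, 1, 2) = 6
MAX picks the child with the highest value: B (value 6).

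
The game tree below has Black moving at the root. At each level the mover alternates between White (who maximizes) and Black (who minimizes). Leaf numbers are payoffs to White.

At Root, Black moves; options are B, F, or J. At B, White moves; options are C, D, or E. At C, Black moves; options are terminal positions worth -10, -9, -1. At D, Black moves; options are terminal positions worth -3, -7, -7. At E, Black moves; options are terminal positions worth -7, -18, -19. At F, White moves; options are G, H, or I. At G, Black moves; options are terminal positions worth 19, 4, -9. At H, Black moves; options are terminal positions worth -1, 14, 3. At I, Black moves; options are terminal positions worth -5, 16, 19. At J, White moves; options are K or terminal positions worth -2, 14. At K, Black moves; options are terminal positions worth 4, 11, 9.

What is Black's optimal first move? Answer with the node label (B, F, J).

C (Black): min(-10, -9, -1) = -10
D (Black): min(-3, -7, -7) = -7
E (Black): min(-7, -18, -19) = -19
B (White): max(-10, -7, -19) = -7
G (Black): min(19, 4, -9) = -9
H (Black): min(-1, 14, 3) = -1
I (Black): min(-5, 16, 19) = -5
F (White): max(-9, -1, -5) = -1
K (Black): min(4, 11, 9) = 4
J (White): max(4, -2, 14) = 14
Root (Black): min(-7, -1, 14) = -7
Black picks the child with the lowest value: B (value -7).

B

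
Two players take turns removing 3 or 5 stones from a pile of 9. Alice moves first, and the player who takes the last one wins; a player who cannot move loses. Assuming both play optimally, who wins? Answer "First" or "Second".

i:   0  1  2  3  4  5  6  7  8  9
     L  L  L  W  W  W  W  W  L  L
Position 9 is L, so the second player wins.

Second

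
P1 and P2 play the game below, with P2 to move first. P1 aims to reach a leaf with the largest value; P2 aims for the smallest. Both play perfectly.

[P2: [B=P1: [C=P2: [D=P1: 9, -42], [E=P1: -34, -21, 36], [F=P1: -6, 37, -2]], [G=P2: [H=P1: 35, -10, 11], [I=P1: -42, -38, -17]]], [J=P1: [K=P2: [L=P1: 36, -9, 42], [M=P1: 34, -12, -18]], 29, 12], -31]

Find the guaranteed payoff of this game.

D (P1): max(9, -42) = 9
E (P1): max(-34, -21, 36) = 36
F (P1): max(-6, 37, -2) = 37
C (P2): min(9, 36, 37) = 9
H (P1): max(35, -10, 11) = 35
I (P1): max(-42, -38, -17) = -17
G (P2): min(35, -17) = -17
B (P1): max(9, -17) = 9
L (P1): max(36, -9, 42) = 42
M (P1): max(34, -12, -18) = 34
K (P2): min(42, 34) = 34
J (P1): max(34, 29, 12) = 34
Root (P2): min(9, 34, -31) = -31

-31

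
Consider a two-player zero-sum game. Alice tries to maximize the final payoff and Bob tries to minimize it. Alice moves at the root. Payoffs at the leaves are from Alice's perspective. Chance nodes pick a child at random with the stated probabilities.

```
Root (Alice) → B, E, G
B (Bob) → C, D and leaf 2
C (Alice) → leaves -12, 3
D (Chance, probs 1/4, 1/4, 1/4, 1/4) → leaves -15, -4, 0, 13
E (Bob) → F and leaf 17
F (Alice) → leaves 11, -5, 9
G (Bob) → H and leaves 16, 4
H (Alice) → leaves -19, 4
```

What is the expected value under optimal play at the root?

11

C (Alice): max(-12, 3) = 3
D (Chance): 1/4·-15 + 1/4·-4 + 1/4·0 + 1/4·13 = -1.5
B (Bob): min(3, -1.5, 2) = -1.5
F (Alice): max(11, -5, 9) = 11
E (Bob): min(11, 17) = 11
H (Alice): max(-19, 4) = 4
G (Bob): min(4, 16, 4) = 4
Root (Alice): max(-1.5, 11, 4) = 11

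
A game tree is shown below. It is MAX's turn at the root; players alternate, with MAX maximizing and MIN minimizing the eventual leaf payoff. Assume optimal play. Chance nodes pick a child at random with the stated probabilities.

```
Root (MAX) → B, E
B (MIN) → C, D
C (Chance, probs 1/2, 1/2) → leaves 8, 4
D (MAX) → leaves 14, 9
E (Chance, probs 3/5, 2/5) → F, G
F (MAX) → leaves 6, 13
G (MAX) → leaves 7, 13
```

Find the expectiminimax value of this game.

C (Chance): 1/2·8 + 1/2·4 = 6
D (MAX): max(14, 9) = 14
B (MIN): min(6, 14) = 6
F (MAX): max(6, 13) = 13
G (MAX): max(7, 13) = 13
E (Chance): 3/5·13 + 2/5·13 = 13
Root (MAX): max(6, 13) = 13

13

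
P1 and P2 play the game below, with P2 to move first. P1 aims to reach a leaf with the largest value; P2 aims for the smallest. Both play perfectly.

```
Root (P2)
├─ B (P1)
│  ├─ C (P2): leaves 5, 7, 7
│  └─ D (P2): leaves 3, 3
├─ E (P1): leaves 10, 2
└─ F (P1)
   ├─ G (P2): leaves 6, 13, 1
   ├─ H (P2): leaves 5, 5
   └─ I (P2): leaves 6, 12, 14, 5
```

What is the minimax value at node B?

C: min(5, 7, 7) = 5
D: min(3, 3) = 3
B: max(5, 3) = 5

5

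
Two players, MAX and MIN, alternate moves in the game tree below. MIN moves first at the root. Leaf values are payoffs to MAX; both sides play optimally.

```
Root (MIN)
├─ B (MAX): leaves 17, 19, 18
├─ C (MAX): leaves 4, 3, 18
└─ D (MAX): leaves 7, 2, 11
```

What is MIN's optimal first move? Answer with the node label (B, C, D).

D

B (MAX): max(17, 19, 18) = 19
C (MAX): max(4, 3, 18) = 18
D (MAX): max(7, 2, 11) = 11
Root (MIN): min(19, 18, 11) = 11
MIN picks the child with the lowest value: D (value 11).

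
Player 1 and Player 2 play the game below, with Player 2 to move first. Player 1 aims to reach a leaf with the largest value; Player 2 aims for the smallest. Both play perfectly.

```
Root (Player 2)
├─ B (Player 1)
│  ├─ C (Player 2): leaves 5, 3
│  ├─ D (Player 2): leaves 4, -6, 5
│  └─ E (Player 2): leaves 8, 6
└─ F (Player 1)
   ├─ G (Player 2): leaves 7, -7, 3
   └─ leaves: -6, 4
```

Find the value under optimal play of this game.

C (Player 2): min(5, 3) = 3
D (Player 2): min(4, -6, 5) = -6
E (Player 2): min(8, 6) = 6
B (Player 1): max(3, -6, 6) = 6
G (Player 2): min(7, -7, 3) = -7
F (Player 1): max(-7, -6, 4) = 4
Root (Player 2): min(6, 4) = 4

4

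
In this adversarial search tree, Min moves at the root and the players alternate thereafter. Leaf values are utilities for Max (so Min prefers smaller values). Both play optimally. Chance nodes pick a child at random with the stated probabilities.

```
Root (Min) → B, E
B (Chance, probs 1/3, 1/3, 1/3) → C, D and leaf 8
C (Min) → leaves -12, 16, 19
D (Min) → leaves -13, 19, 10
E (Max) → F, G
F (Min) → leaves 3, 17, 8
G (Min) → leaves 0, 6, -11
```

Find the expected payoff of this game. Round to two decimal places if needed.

-5.67

C (Min): min(-12, 16, 19) = -12
D (Min): min(-13, 19, 10) = -13
B (Chance): 1/3·-12 + 1/3·-13 + 1/3·8 = -5.67
F (Min): min(3, 17, 8) = 3
G (Min): min(0, 6, -11) = -11
E (Max): max(3, -11) = 3
Root (Min): min(-5.67, 3) = -5.67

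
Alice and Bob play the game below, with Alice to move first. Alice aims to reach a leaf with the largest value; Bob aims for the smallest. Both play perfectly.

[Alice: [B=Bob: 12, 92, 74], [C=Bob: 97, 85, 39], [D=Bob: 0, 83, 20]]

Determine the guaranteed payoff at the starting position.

B (Bob): min(12, 92, 74) = 12
C (Bob): min(97, 85, 39) = 39
D (Bob): min(0, 83, 20) = 0
Root (Alice): max(12, 39, 0) = 39

39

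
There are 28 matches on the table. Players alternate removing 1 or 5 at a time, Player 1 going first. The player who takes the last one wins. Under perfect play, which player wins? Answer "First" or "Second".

Second

i:   0  1  2  3  4  5  6  7  8  9 10 11 12 13 14 15 16 17 18 19 20 21 22 23 24 25 26 27 28
     L  W  L  W  L  W  L  W  L  W  L  W  L  W  L  W  L  W  L  W  L  W  L  W  L  W  L  W  L
Position 28 is L, so the second player wins.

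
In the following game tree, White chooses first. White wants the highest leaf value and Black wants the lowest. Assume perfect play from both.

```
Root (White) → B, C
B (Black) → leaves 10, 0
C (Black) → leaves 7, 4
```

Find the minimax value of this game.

B (Black): min(10, 0) = 0
C (Black): min(7, 4) = 4
Root (White): max(0, 4) = 4

4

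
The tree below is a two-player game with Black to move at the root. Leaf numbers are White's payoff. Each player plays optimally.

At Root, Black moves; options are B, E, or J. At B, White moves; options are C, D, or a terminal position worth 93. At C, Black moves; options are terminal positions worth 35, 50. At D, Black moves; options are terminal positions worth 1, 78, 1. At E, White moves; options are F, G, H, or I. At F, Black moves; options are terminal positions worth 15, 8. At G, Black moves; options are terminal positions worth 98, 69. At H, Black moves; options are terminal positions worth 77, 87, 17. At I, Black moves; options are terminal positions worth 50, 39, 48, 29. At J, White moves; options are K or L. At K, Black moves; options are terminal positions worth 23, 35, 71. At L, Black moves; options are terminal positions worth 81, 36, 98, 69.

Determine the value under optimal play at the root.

C (Black): min(35, 50) = 35
D (Black): min(1, 78, 1) = 1
B (White): max(35, 1, 93) = 93
F (Black): min(15, 8) = 8
G (Black): min(98, 69) = 69
H (Black): min(77, 87, 17) = 17
I (Black): min(50, 39, 48, 29) = 29
E (White): max(8, 69, 17, 29) = 69
K (Black): min(23, 35, 71) = 23
L (Black): min(81, 36, 98, 69) = 36
J (White): max(23, 36) = 36
Root (Black): min(93, 69, 36) = 36

36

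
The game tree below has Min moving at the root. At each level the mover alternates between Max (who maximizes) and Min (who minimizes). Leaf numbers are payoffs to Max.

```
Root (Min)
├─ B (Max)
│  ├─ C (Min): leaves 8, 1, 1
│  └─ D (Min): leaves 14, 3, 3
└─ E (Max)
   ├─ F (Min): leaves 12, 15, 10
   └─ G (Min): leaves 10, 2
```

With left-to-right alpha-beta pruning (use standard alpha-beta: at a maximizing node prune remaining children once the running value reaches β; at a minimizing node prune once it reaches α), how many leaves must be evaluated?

9

C [α=-∞,β=+∞]: v=1
D [α=1,β=+∞]: v=3
B [α=-∞,β=+∞]: v=3
F [α=-∞,β=3]: v=10
E [α=-∞,β=3]: v=10 after child 1 ≥ β → β-cutoff, skip 1
Root [α=-∞,β=+∞]: v=3
Leaves evaluated: 9 of 11.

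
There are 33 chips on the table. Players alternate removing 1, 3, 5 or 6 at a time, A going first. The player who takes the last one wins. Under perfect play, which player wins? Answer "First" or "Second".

Second

W/L table (W = player to move can force a win):
i:   0  1  2  3  4  5  6  7  8  9 10 11 12 13 14 15 16 17 18 19 20 21 22 23 24 25 26 27 28 29 30 31 32 33
     L  W  L  W  L  W  W  W  W  W  W  L  W  L  W  L  W  W  W  W  W  W  L  W  L  W  L  W  W  W  W  W  W  L
Position 33 is L, so the second player wins.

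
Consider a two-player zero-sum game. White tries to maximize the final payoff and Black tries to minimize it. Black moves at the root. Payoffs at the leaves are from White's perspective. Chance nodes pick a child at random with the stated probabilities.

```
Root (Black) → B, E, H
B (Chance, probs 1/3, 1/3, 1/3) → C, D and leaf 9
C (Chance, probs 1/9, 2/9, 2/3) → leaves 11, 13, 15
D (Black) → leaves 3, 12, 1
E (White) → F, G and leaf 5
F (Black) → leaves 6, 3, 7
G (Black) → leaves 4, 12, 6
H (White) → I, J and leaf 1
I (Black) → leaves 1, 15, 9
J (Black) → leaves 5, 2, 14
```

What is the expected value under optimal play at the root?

C (Chance): 1/9·11 + 2/9·13 + 2/3·15 = 14.11
D (Black): min(3, 12, 1) = 1
B (Chance): 1/3·14.11 + 1/3·1 + 1/3·9 = 8.04
F (Black): min(6, 3, 7) = 3
G (Black): min(4, 12, 6) = 4
E (White): max(3, 4, 5) = 5
I (Black): min(1, 15, 9) = 1
J (Black): min(5, 2, 14) = 2
H (White): max(1, 2, 1) = 2
Root (Black): min(8.04, 5, 2) = 2

2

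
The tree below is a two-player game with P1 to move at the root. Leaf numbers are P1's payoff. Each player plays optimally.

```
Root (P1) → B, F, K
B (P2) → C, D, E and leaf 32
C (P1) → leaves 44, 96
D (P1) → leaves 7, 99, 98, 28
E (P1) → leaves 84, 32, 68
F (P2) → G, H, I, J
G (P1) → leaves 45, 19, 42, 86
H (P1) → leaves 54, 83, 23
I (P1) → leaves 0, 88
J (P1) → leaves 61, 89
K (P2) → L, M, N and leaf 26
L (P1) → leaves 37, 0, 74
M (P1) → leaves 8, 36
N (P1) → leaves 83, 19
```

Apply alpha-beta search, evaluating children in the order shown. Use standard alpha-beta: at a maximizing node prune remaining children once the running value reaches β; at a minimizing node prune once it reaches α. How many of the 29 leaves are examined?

22

C [α=-∞,β=+∞]: v=96
D [α=-∞,β=96]: v=99 after child 2 ≥ β → β-cutoff, skip 2
E [α=-∞,β=96]: v=84
B [α=-∞,β=+∞]: v=32
G [α=32,β=+∞]: v=86
H [α=32,β=86]: v=83
I [α=32,β=83]: v=88
J [α=32,β=83]: v=89
F [α=32,β=+∞]: v=83
L [α=83,β=+∞]: v=74
K [α=83,β=+∞]: v=74 after child 1 ≤ α → α-cutoff, skip 3
Root [α=-∞,β=+∞]: v=83
Leaves evaluated: 22 of 29.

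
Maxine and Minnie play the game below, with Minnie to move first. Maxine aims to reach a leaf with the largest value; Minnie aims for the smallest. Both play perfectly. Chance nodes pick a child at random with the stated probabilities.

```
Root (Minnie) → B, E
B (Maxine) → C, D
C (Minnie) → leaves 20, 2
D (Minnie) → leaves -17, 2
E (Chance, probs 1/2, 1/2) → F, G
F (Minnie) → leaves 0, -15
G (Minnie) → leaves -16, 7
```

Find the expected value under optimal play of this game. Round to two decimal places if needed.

-15.5

C (Minnie): min(20, 2) = 2
D (Minnie): min(-17, 2) = -17
B (Maxine): max(2, -17) = 2
F (Minnie): min(0, -15) = -15
G (Minnie): min(-16, 7) = -16
E (Chance): 1/2·-15 + 1/2·-16 = -15.5
Root (Minnie): min(2, -15.5) = -15.5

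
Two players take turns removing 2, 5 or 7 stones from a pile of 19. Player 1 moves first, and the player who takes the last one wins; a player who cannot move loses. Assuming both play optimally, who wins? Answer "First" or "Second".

i:   0  1  2  3  4  5  6  7  8  9 10 11 12 13 14 15 16 17 18 19
     L  L  W  W  L  W  W  W  W  W  L  W  W  L  L  W  W  W  W  W
Position 19 is W, so the first player wins.

First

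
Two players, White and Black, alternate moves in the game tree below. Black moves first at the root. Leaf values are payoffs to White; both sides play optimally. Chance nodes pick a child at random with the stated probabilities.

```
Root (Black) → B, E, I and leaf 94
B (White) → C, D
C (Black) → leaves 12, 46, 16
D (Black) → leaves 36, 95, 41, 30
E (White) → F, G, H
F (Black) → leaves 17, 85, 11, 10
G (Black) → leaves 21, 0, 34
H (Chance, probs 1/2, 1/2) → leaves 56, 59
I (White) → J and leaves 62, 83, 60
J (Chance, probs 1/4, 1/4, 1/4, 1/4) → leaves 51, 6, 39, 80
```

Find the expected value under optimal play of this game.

30

C (Black): min(12, 46, 16) = 12
D (Black): min(36, 95, 41, 30) = 30
B (White): max(12, 30) = 30
F (Black): min(17, 85, 11, 10) = 10
G (Black): min(21, 0, 34) = 0
H (Chance): 1/2·56 + 1/2·59 = 57.5
E (White): max(10, 0, 57.5) = 57.5
J (Chance): 1/4·51 + 1/4·6 + 1/4·39 + 1/4·80 = 44
I (White): max(44, 62, 83, 60) = 83
Root (Black): min(30, 57.5, 83, 94) = 30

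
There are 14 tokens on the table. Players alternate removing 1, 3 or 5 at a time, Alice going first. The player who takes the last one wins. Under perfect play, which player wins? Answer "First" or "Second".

W/L table (W = player to move can force a win):
i:   0  1  2  3  4  5  6  7  8  9 10 11 12 13 14
     L  W  L  W  L  W  L  W  L  W  L  W  L  W  L
Position 14 is L, so the second player wins.

Second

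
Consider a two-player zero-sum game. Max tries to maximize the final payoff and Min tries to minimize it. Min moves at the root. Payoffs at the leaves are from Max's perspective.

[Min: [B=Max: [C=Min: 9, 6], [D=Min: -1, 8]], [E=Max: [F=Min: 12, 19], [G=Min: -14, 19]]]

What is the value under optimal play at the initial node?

C (Min): min(9, 6) = 6
D (Min): min(-1, 8) = -1
B (Max): max(6, -1) = 6
F (Min): min(12, 19) = 12
G (Min): min(-14, 19) = -14
E (Max): max(12, -14) = 12
Root (Min): min(6, 12) = 6

6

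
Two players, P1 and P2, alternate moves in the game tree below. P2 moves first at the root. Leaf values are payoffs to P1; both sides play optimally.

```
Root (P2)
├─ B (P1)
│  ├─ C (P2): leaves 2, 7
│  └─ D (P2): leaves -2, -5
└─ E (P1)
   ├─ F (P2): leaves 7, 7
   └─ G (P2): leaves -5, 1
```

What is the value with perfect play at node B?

2

C: min(2, 7) = 2
D: min(-2, -5) = -5
B: max(2, -5) = 2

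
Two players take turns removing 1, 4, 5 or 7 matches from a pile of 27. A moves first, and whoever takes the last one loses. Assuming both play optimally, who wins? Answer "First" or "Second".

Second

Mark each pile size as W (mover wins) or L (mover loses):
i:   0  1  2  3  4  5  6  7  8  9 10 11 12 13 14 15 16 17 18 19 20 21 22 23 24 25 26 27
     W  L  W  L  W  W  W  W  W  L  W  L  W  W  W  W  W  L  W  L  W  W  W  W  W  L  W  L
Position 27 is L, so the second player wins.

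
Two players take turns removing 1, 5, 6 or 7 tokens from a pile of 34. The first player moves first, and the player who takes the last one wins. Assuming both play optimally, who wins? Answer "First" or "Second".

First

W/L table (W = player to move can force a win):
i:   0  1  2  3  4  5  6  7  8  9 10 11 12 13 14 15 16 17 18 19 20 21 22 23 24 25 26 27 28 29 30 31 32 33 34
     L  W  L  W  L  W  W  W  W  W  W  W  L  W  L  W  L  W  W  W  W  W  W  W  L  W  L  W  L  W  W  W  W  W  W
Position 34 is W, so the first player wins.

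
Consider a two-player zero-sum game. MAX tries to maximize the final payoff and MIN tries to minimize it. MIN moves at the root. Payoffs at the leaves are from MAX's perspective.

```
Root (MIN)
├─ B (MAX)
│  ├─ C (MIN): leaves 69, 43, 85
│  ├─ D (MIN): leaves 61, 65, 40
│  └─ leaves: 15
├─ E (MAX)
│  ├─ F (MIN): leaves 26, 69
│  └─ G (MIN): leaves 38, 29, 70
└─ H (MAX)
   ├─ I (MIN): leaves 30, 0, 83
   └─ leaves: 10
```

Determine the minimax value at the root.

10

C (MIN): min(69, 43, 85) = 43
D (MIN): min(61, 65, 40) = 40
B (MAX): max(43, 40, 15) = 43
F (MIN): min(26, 69) = 26
G (MIN): min(38, 29, 70) = 29
E (MAX): max(26, 29) = 29
I (MIN): min(30, 0, 83) = 0
H (MAX): max(0, 10) = 10
Root (MIN): min(43, 29, 10) = 10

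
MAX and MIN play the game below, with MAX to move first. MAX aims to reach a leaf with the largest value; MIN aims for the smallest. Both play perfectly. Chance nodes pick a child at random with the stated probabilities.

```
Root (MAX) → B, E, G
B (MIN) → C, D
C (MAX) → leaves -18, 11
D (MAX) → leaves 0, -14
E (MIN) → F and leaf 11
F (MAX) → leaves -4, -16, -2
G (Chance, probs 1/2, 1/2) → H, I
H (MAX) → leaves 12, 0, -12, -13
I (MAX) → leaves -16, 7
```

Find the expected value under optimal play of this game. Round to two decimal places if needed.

9.5

C (MAX): max(-18, 11) = 11
D (MAX): max(0, -14) = 0
B (MIN): min(11, 0) = 0
F (MAX): max(-4, -16, -2) = -2
E (MIN): min(-2, 11) = -2
H (MAX): max(12, 0, -12, -13) = 12
I (MAX): max(-16, 7) = 7
G (Chance): 1/2·12 + 1/2·7 = 9.5
Root (MAX): max(0, -2, 9.5) = 9.5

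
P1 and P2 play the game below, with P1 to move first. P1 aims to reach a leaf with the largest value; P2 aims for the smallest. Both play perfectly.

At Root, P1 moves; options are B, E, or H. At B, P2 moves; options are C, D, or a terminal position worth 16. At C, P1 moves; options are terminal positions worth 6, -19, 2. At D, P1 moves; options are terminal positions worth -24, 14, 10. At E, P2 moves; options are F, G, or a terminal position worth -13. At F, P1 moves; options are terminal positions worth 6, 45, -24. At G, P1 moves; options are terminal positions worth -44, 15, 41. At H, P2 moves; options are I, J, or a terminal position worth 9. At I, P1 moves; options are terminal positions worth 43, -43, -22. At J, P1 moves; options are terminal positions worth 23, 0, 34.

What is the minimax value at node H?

9

I: max(43, -43, -22) = 43
J: max(23, 0, 34) = 34
H: min(43, 34, 9) = 9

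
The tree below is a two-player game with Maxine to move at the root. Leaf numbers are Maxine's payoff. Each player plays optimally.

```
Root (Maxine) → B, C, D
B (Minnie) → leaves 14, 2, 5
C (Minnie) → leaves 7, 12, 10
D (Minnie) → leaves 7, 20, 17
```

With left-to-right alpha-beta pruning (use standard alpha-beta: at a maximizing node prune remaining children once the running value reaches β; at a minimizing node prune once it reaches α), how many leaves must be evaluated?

7

B [α=-∞,β=+∞]: v=2
C [α=2,β=+∞]: v=7
D [α=7,β=+∞]: v=7 after child 1 ≤ α → α-cutoff, skip 2
Root [α=-∞,β=+∞]: v=7
Leaves evaluated: 7 of 9.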